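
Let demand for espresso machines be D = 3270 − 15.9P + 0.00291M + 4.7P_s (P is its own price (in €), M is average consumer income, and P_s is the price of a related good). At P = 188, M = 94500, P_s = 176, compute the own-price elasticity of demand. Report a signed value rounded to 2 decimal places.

At the given values, D = 3270 − 15.9(188) + 0.00291(94500) + 4.7(176) = 1382.995.
∂D/∂P = −15.9.
E = (-15.9) × (188/1382.995) = -2.1613…

-2.16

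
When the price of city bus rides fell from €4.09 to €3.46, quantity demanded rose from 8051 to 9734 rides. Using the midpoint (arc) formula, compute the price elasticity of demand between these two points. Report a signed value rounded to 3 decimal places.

%ΔQ = (9734 − 8051) / [(8051 + 9734)/2] = 1683/8892.5 = 0.189260…
%ΔP = (3.46 − 4.09) / [(4.09 + 3.46)/2] = -0.63/3.775 = -0.166887…
Arc Ed = %ΔQ / %ΔP = (1683/8892.5) / (-0.63/3.775) = -1.13406…

-1.134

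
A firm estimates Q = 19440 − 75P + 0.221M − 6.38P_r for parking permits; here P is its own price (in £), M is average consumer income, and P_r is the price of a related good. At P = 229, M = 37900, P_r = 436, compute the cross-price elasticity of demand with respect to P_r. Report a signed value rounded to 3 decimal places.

At the given values, Q = 19440 − 75(229) + 0.221(37900) − 6.38(436) = 7859.22.
∂Q/∂P_r = -6.38.
E = (-6.38) × (436/7859.22) = -0.35393…

-0.354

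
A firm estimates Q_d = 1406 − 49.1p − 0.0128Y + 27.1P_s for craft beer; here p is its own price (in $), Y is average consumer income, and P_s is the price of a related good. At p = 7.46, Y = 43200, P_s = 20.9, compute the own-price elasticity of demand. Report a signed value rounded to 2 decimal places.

-0.35

At the given values, Q_d = 1406 − 49.1(7.46) − 0.0128(43200) + 27.1(20.9) = 1053.144.
∂Q_d/∂p = −49.1.
E = (-49.1) × (7.46/1053.144) = -0.3478…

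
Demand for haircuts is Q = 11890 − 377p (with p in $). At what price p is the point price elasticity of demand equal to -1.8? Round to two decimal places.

20.27

Ed = −377p/(11890 − 377p). Set this equal to -1.8:
377p = 1.8·(11890 − 377p) ⇒ 377p(1 + 1.8) = 1.8·11890
p = 1.8·11890 / (377·2.8) = 20.2747…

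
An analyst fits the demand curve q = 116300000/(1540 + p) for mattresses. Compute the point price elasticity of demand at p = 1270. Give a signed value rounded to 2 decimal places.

-0.45

dq/dp = −116300000/(1540 + p)² = -14.7288. At p = 1270, q = 41387.9.
Ed = (dq/dp)·(p/q) = (-14.7288) × (1270/41387.9) = -0.4519…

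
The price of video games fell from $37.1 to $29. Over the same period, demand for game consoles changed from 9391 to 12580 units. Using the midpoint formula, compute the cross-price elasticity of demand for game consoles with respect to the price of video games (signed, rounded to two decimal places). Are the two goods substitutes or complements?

%ΔQ_{game consoles} = (12580 − 9391)/avg = 3189/10985.5 = 0.290291…
%ΔP_{video games} = (29 − 37.1)/avg = -8.1/33.05 = -0.245083…
E_cross = (3189/10985.5) / (-8.1/33.05) = -1.1844…
E_cross < 0 ⇒ the goods are complements.

-1.18; complements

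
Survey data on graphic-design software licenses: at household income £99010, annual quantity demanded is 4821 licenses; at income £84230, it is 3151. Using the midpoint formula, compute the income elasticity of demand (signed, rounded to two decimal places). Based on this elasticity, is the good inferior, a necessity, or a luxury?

%ΔQ = (3151 − 4821)/[( 4821 + 3151)/2] = -1670/3986 = -0.418966…
%ΔIncome = (84230 − 99010)/[( 99010 + 84230)/2] = -14780/91620 = -0.161318…
E_income = (-1670/3986) / (-14780/91620) = 2.5971…
E_income > 1 ⇒ normal good, luxury.

2.60; luxury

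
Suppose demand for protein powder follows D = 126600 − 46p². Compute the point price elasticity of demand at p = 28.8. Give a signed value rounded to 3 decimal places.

-0.863

dD/dp = −2·46·p = -2649.6. At p = 28.8, D = 88445.76.
Ed = (dD/dp)·(p/D) = (-2649.6) × (28.8/88445.76) = -0.86277…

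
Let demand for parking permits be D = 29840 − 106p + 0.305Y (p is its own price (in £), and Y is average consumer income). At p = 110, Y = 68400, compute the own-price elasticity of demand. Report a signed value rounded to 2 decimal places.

At the given values, D = 29840 − 106(110) + 0.305(68400) = 39042.
∂D/∂p = −106.
E = (-106) × (110/39042) = -0.2986…

-0.30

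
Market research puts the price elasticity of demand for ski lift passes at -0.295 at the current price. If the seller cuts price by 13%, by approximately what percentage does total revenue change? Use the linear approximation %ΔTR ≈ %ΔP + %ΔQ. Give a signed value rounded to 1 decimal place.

-9.2%

%ΔQ ≈ Ed × %ΔP = (-0.295) × (-13%) = +3.8350%
%ΔTR ≈ %ΔP + %ΔQ = (-13%) + (+3.8350%) = -9.1650%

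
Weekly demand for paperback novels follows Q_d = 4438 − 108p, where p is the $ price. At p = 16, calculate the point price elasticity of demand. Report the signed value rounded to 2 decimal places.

dQ_d/dp = −108. At p = 16, Q_d = 4438 − 108(16) = 2710.
Ed = (dQ_d/dp)·(p/Q_d) = −108 × (16/2710) = -0.6376…

-0.64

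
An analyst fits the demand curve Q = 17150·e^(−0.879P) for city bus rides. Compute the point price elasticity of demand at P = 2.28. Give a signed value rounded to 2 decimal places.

dQ/dP = −0.879·Q = -2031.77. At P = 2.28, Q = 2311.46.
Ed = (dQ/dP)·(P/Q) = (-2031.77) × (2.28/2311.46) = -2.0041…

-2.00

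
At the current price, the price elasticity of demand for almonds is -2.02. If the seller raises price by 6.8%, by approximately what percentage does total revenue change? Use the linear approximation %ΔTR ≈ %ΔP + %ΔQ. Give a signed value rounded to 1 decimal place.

-6.9%

%ΔQ ≈ Ed × %ΔP = (-2.02) × (+6.8%) = -13.7360%
%ΔTR ≈ %ΔP + %ΔQ = (+6.8%) + (-13.7360%) = -6.9360%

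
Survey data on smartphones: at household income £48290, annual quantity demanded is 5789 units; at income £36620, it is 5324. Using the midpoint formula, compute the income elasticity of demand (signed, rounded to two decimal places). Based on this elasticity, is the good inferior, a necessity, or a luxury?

%ΔQ = (5324 − 5789)/[( 5789 + 5324)/2] = -465/5556.5 = -0.083685…
%ΔIncome = (36620 − 48290)/[( 48290 + 36620)/2] = -11670/42455 = -0.274879…
E_income = (-465/5556.5) / (-11670/42455) = 0.3044…
0 < E_income < 1 ⇒ normal good, necessity.

0.30; necessity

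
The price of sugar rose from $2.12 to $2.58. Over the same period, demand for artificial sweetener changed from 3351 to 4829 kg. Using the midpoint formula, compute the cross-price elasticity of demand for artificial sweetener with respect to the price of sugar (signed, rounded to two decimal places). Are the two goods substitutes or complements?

1.85; substitutes

%ΔQ_{artificial sweetener} = (4829 − 3351)/avg = 1478/4090 = 0.361369…
%ΔP_{sugar} = (2.58 − 2.12)/avg = 0.46/2.35 = 0.195744…
E_cross = (1478/4090) / (0.46/2.35) = 1.8461…
E_cross > 0 ⇒ the goods are substitutes.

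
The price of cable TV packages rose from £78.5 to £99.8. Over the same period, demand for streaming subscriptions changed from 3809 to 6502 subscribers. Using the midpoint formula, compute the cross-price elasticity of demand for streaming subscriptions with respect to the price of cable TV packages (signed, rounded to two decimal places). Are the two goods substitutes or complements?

%ΔQ_{streaming subscriptions} = (6502 − 3809)/avg = 2693/5155.5 = 0.522354…
%ΔP_{cable TV packages} = (99.8 − 78.5)/avg = 21.3/89.15 = 0.238923…
E_cross = (2693/5155.5) / (21.3/89.15) = 2.1862…
E_cross > 0 ⇒ the goods are substitutes.

2.19; substitutes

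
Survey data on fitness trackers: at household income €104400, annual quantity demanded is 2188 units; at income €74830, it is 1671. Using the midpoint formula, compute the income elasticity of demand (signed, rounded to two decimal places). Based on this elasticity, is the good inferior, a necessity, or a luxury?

0.81; necessity

%ΔQ = (1671 − 2188)/[( 2188 + 1671)/2] = -517/1929.5 = -0.267945…
%ΔIncome = (74830 − 104400)/[( 104400 + 74830)/2] = -29570/89615 = -0.329967…
E_income = (-517/1929.5) / (-29570/89615) = 0.8120…
0 < E_income < 1 ⇒ normal good, necessity.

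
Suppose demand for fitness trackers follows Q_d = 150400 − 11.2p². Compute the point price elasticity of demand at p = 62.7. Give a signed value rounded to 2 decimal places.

dQ_d/dp = −2·11.2·p = -1404.48. At p = 62.7, Q_d = 106369.552.
Ed = (dQ_d/dp)·(p/Q_d) = (-1404.48) × (62.7/106369.552) = -0.8278…

-0.83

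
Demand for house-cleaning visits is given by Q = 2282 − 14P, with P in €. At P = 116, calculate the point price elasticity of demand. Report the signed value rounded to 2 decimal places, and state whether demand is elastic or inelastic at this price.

dQ/dP = −14. At P = 116, Q = 2282 − 14(116) = 658.
Ed = (dQ/dP)·(P/Q) = −14 × (116/658) = -2.4680…
|Ed| = 2.47 > 1, so demand is elastic.

-2.47; elastic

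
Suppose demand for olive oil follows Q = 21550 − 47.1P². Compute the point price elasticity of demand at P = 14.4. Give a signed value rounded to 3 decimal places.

-1.658

dQ/dP = −2·47.1·P = -1356.48. At P = 14.4, Q = 11783.344.
Ed = (dQ/dP)·(P/Q) = (-1356.48) × (14.4/11783.344) = -1.65770…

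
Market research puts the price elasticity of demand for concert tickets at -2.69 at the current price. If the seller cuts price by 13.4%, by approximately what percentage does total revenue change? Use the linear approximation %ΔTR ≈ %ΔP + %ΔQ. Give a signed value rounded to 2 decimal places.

+22.65%

%ΔQ ≈ Ed × %ΔP = (-2.69) × (-13.4%) = +36.0460%
%ΔTR ≈ %ΔP + %ΔQ = (-13.4%) + (+36.0460%) = +22.6460%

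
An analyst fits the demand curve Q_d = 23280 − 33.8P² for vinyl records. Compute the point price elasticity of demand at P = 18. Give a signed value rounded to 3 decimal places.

dQ_d/dP = −2·33.8·P = -1216.8. At P = 18, Q_d = 12328.8.
Ed = (dQ_d/dP)·(P/Q_d) = (-1216.8) × (18/12328.8) = -1.77652…

-1.777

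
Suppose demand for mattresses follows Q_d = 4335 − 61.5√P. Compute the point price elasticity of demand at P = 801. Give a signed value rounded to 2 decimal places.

-0.34

dQ_d/dP = −61.5/(2√P) = -1.0865. At P = 801, Q_d = 2594.43.
Ed = (dQ_d/dP)·(P/Q_d) = (-1.0865) × (801/2594.43) = -0.3354…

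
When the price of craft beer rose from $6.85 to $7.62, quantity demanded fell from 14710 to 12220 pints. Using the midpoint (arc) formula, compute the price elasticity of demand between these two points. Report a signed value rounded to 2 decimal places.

%ΔQ = (12220 − 14710) / [(14710 + 12220)/2] = -2490/13465 = -0.184923…
%ΔP = (7.62 − 6.85) / [(6.85 + 7.62)/2] = 0.77/7.235 = 0.106427…
Arc Ed = %ΔQ / %ΔP = (-2490/13465) / (0.77/7.235) = -1.7375…

-1.74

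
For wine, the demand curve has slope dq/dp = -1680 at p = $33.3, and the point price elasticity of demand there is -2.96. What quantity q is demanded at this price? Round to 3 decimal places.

18900.000

Ed = (dq/dp)·(p/q) ⇒ q = (dq/dp)·p/Ed = (-1680)·33.3/(-2.96) = 18900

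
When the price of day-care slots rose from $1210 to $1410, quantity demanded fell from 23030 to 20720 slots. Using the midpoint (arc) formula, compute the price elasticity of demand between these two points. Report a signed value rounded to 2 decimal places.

%ΔQ = (20720 − 23030) / [(23030 + 20720)/2] = -2310/21875 = -0.1056
%ΔP = (1410 − 1210) / [(1210 + 1410)/2] = 200/1310 = 0.152671…
Arc Ed = %ΔQ / %ΔP = (-2310/21875) / (200/1310) = -0.6916…

-0.69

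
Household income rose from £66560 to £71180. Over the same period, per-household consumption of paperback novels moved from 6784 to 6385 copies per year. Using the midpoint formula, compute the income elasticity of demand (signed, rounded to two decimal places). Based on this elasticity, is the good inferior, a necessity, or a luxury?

-0.90; inferior

%ΔQ = (6385 − 6784)/[( 6784 + 6385)/2] = -399/6584.5 = -0.060596…
%ΔIncome = (71180 − 66560)/[( 66560 + 71180)/2] = 4620/68870 = 0.067082…
E_income = (-399/6584.5) / (4620/68870) = -0.9033…
E_income < 0 ⇒ inferior good.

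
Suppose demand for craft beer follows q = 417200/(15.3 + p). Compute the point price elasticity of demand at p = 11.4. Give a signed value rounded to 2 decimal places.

dq/dp = −417200/(15.3 + p)² = -585.224. At p = 11.4, q = 15625.5.
Ed = (dq/dp)·(p/q) = (-585.224) × (11.4/15625.5) = -0.4269…

-0.43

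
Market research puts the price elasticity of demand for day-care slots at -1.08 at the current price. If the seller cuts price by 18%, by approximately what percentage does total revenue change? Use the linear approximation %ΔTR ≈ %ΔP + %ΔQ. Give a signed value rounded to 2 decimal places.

+1.44%

%ΔQ ≈ Ed × %ΔP = (-1.08) × (-18%) = +19.4400%
%ΔTR ≈ %ΔP + %ΔQ = (-18%) + (+19.4400%) = +1.4400%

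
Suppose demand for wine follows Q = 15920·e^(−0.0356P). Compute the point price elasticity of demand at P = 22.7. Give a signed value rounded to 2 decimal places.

-0.81

dQ/dP = −0.0356·Q = -252.599. At P = 22.7, Q = 7095.47.
Ed = (dQ/dP)·(P/Q) = (-252.599) × (22.7/7095.47) = -0.8081…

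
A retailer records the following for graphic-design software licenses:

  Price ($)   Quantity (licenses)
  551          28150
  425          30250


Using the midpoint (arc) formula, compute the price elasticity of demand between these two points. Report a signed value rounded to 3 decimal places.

%ΔQ = (30250 − 28150) / [(28150 + 30250)/2] = 2100/29200 = 0.071917…
%ΔP = (425 − 551) / [(551 + 425)/2] = -126/488 = -0.258196…
Arc Ed = %ΔQ / %ΔP = (2100/29200) / (-126/488) = -0.27853…

-0.279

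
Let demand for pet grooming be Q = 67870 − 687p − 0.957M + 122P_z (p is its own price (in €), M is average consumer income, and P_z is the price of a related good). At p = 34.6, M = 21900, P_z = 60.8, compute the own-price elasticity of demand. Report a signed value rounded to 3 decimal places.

At the given values, Q = 67870 − 687(34.6) − 0.957(21900) + 122(60.8) = 30559.1.
∂Q/∂p = −687.
E = (-687) × (34.6/30559.1) = -0.77784…

-0.778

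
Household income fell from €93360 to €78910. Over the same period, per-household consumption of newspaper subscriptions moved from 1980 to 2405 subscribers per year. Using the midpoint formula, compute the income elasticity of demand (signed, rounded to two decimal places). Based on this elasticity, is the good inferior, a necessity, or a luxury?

-1.16; inferior

%ΔQ = (2405 − 1980)/[( 1980 + 2405)/2] = 425/2192.5 = 0.193842…
%ΔIncome = (78910 − 93360)/[( 93360 + 78910)/2] = -14450/86135 = -0.167759…
E_income = (425/2192.5) / (-14450/86135) = -1.1554…
E_income < 0 ⇒ inferior good.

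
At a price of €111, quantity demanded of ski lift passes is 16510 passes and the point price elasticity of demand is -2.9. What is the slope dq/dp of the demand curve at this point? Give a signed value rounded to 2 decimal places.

-431.34

Ed = (dq/dp)·(p/q) ⇒ dq/dp = Ed·q/p = (-2.9)·16510/111 = -431.3423…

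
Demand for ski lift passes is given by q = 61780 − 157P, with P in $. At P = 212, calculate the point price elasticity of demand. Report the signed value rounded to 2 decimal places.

-1.17

dq/dP = −157. At P = 212, q = 61780 − 157(212) = 28496.
Ed = (dq/dP)·(P/q) = −157 × (212/28496) = -1.1680…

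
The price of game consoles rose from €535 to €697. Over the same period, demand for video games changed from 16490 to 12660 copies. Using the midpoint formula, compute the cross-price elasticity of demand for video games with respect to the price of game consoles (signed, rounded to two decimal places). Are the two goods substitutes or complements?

-1.00; complements

%ΔQ_{video games} = (12660 − 16490)/avg = -3830/14575 = -0.262778…
%ΔP_{game consoles} = (697 − 535)/avg = 162/616 = 0.262987…
E_cross = (-3830/14575) / (162/616) = -0.9992…
E_cross < 0 ⇒ the goods are complements.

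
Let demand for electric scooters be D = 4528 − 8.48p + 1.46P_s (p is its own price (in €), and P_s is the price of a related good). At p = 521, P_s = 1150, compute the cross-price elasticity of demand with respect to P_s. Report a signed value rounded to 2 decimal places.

At the given values, D = 4528 − 8.48(521) + 1.46(1150) = 1788.92.
∂D/∂P_s = 1.46.
E = (1.46) × (1150/1788.92) = 0.9385…

0.94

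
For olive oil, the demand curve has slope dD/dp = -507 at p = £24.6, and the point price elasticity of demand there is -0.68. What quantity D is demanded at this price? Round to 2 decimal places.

Ed = (dD/dp)·(p/D) ⇒ D = (dD/dp)·p/Ed = (-507)·24.6/(-0.68) = 18341.4705…

18341.47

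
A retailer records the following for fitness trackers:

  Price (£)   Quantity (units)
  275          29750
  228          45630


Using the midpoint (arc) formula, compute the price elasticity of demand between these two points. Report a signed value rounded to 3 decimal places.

%ΔQ = (45630 − 29750) / [(29750 + 45630)/2] = 15880/37690 = 0.421331…
%ΔP = (228 − 275) / [(275 + 228)/2] = -47/251.5 = -0.186878…
Arc Ed = %ΔQ / %ΔP = (15880/37690) / (-47/251.5) = -2.25457…

-2.255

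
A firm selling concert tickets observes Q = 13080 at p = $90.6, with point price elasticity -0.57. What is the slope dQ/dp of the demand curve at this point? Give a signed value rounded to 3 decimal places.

Ed = (dQ/dp)·(p/Q) ⇒ dQ/dp = Ed·Q/p = (-0.57)·13080/90.6 = -82.29139…

-82.291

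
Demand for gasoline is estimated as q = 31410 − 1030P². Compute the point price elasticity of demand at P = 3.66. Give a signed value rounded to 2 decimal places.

dq/dP = −2·1030·P = -7539.6. At P = 3.66, q = 17612.532.
Ed = (dq/dP)·(P/q) = (-7539.6) × (3.66/17612.532) = -1.5667…

-1.57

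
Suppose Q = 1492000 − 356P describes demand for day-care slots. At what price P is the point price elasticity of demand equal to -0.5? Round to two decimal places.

1397.00

Ed = −356P/(1492000 − 356P). Set this equal to -0.5:
356P = 0.5·(1492000 − 356P) ⇒ 356P(1 + 0.5) = 0.5·1492000
P = 0.5·1492000 / (356·1.5) = 1397.0037…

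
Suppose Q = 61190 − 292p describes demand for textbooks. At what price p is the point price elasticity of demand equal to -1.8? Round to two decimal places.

Ed = −292p/(61190 − 292p). Set this equal to -1.8:
292p = 1.8·(61190 − 292p) ⇒ 292p(1 + 1.8) = 1.8·61190
p = 1.8·61190 / (292·2.8) = 134.7137…

134.71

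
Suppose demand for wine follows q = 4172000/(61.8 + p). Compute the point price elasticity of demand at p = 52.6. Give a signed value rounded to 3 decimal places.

dq/dp = −4172000/(61.8 + p)² = -318.781. At p = 52.6, q = 36468.5.
Ed = (dq/dp)·(p/q) = (-318.781) × (52.6/36468.5) = -0.45979…

-0.460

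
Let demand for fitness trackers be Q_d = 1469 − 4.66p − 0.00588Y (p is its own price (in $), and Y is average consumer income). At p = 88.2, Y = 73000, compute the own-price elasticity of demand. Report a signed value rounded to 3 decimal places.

-0.654

At the given values, Q_d = 1469 − 4.66(88.2) − 0.00588(73000) = 628.748.
∂Q_d/∂p = −4.66.
E = (-4.66) × (88.2/628.748) = -0.65369…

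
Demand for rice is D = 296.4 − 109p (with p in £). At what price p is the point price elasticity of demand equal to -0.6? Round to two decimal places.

1.02

Ed = −109p/(296.4 − 109p). Set this equal to -0.6:
109p = 0.6·(296.4 − 109p) ⇒ 109p(1 + 0.6) = 0.6·296.4
p = 0.6·296.4 / (109·1.6) = 1.0197…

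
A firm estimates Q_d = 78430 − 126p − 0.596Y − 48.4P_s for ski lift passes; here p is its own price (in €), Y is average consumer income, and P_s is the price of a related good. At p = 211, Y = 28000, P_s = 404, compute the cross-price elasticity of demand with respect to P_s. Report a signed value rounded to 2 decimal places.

At the given values, Q_d = 78430 − 126(211) − 0.596(28000) − 48.4(404) = 15602.4.
∂Q_d/∂P_s = -48.4.
E = (-48.4) × (404/15602.4) = -1.2532…

-1.25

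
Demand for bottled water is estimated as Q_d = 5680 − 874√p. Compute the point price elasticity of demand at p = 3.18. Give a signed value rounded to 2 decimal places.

dQ_d/dp = −874/(2√p) = -245.057. At p = 3.18, Q_d = 4121.43.
Ed = (dQ_d/dp)·(p/Q_d) = (-245.057) × (3.18/4121.43) = -0.1890…

-0.19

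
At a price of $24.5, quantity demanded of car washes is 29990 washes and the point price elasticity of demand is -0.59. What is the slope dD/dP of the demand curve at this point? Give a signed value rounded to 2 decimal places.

-722.21

Ed = (dD/dP)·(P/D) ⇒ dD/dP = Ed·D/P = (-0.59)·29990/24.5 = -722.2081…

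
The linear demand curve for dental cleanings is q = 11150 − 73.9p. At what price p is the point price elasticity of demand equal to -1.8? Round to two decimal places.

Ed = −73.9p/(11150 − 73.9p). Set this equal to -1.8:
73.9p = 1.8·(11150 − 73.9p) ⇒ 73.9p(1 + 1.8) = 1.8·11150
p = 1.8·11150 / (73.9·2.8) = 96.9940…

96.99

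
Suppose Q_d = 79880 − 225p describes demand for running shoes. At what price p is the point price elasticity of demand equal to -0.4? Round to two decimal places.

101.43

Ed = −225p/(79880 − 225p). Set this equal to -0.4:
225p = 0.4·(79880 − 225p) ⇒ 225p(1 + 0.4) = 0.4·79880
p = 0.4·79880 / (225·1.4) = 101.4349…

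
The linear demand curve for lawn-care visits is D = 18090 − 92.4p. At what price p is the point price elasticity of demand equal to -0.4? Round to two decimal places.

Ed = −92.4p/(18090 − 92.4p). Set this equal to -0.4:
92.4p = 0.4·(18090 − 92.4p) ⇒ 92.4p(1 + 0.4) = 0.4·18090
p = 0.4·18090 / (92.4·1.4) = 55.9369…

55.94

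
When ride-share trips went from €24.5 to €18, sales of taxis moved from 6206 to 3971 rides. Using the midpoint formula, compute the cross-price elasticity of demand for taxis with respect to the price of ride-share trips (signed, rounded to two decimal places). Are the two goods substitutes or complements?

1.44; substitutes

%ΔQ_{taxis} = (3971 − 6206)/avg = -2235/5088.5 = -0.439225…
%ΔP_{ride-share trips} = (18 − 24.5)/avg = -6.5/21.25 = -0.305882…
E_cross = (-2235/5088.5) / (-6.5/21.25) = 1.4359…
E_cross > 0 ⇒ the goods are substitutes.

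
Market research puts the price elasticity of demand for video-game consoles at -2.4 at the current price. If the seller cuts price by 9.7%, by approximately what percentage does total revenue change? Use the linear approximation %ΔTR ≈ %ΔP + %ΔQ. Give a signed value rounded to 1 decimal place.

%ΔQ ≈ Ed × %ΔP = (-2.4) × (-9.7%) = +23.2800%
%ΔTR ≈ %ΔP + %ΔQ = (-9.7%) + (+23.2800%) = +13.5800%

+13.6%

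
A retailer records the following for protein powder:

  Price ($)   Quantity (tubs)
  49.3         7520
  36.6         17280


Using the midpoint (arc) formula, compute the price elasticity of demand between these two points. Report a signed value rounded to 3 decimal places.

%ΔQ = (17280 − 7520) / [(7520 + 17280)/2] = 9760/12400 = 0.787096…
%ΔP = (36.6 − 49.3) / [(49.3 + 36.6)/2] = -12.7/42.95 = -0.295692…
Arc Ed = %ΔQ / %ΔP = (9760/12400) / (-12.7/42.95) = -2.66187…

-2.662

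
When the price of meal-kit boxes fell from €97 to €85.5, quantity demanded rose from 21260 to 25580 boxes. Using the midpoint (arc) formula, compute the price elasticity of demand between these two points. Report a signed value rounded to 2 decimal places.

%ΔQ = (25580 − 21260) / [(21260 + 25580)/2] = 4320/23420 = 0.184457…
%ΔP = (85.5 − 97) / [(97 + 85.5)/2] = -11.5/91.25 = -0.126027…
Arc Ed = %ΔQ / %ΔP = (4320/23420) / (-11.5/91.25) = -1.4636…

-1.46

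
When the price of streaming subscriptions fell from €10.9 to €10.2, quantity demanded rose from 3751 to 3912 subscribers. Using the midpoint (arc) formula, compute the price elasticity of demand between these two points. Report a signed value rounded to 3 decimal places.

-0.633

%ΔQ = (3912 − 3751) / [(3751 + 3912)/2] = 161/3831.5 = 0.042020…
%ΔP = (10.2 − 10.9) / [(10.9 + 10.2)/2] = -0.7/10.55 = -0.066350…
Arc Ed = %ΔQ / %ΔP = (161/3831.5) / (-0.7/10.55) = -0.63330…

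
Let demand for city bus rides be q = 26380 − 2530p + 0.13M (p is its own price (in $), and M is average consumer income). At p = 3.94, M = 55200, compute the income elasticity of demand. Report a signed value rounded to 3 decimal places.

0.304

At the given values, q = 26380 − 2530(3.94) + 0.13(55200) = 23587.8.
∂q/∂M = 0.13.
E = (0.13) × (55200/23587.8) = 0.30422…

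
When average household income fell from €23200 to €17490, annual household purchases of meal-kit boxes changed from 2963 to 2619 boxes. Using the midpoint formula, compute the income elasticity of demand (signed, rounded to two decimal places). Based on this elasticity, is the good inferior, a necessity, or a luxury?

0.44; necessity

%ΔQ = (2619 − 2963)/[( 2963 + 2619)/2] = -344/2791 = -0.123253…
%ΔIncome = (17490 − 23200)/[( 23200 + 17490)/2] = -5710/20345 = -0.280658…
E_income = (-344/2791) / (-5710/20345) = 0.4391…
0 < E_income < 1 ⇒ normal good, necessity.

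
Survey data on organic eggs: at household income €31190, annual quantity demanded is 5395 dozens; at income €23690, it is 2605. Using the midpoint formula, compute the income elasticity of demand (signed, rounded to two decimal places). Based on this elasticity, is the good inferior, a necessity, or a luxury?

%ΔQ = (2605 − 5395)/[( 5395 + 2605)/2] = -2790/4000 = -0.6975
%ΔIncome = (23690 − 31190)/[( 31190 + 23690)/2] = -7500/27440 = -0.273323…
E_income = (-2790/4000) / (-7500/27440) = 2.5519…
E_income > 1 ⇒ normal good, luxury.

2.55; luxury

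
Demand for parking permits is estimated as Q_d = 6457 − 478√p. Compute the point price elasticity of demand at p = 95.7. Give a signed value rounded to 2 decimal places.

dQ_d/dp = −478/(2√p) = -24.431. At p = 95.7, Q_d = 1780.9.
Ed = (dQ_d/dp)·(p/Q_d) = (-24.431) × (95.7/1780.9) = -1.3128…

-1.31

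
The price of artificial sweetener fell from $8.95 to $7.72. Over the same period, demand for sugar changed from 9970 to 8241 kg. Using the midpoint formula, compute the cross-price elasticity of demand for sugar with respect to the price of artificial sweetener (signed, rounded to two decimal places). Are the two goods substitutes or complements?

1.29; substitutes

%ΔQ_{sugar} = (8241 − 9970)/avg = -1729/9105.5 = -0.189885…
%ΔP_{artificial sweetener} = (7.72 − 8.95)/avg = -1.23/8.335 = -0.147570…
E_cross = (-1729/9105.5) / (-1.23/8.335) = 1.2867…
E_cross > 0 ⇒ the goods are substitutes.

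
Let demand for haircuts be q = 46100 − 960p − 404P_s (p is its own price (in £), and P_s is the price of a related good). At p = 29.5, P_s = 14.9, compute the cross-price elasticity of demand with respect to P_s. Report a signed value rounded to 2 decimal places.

-0.51

At the given values, q = 46100 − 960(29.5) − 404(14.9) = 11760.4.
∂q/∂P_s = -404.
E = (-404) × (14.9/11760.4) = -0.5118…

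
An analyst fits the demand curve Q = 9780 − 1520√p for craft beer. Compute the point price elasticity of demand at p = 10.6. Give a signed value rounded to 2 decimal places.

-0.51

dQ/dp = −1520/(2√p) = -233.432. At p = 10.6, Q = 4831.24.
Ed = (dQ/dp)·(p/Q) = (-233.432) × (10.6/4831.24) = -0.5121…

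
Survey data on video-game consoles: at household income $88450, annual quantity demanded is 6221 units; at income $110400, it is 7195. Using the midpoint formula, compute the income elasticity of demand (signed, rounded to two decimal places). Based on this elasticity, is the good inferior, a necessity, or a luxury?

0.66; necessity

%ΔQ = (7195 − 6221)/[( 6221 + 7195)/2] = 974/6708 = 0.145199…
%ΔIncome = (110400 − 88450)/[( 88450 + 110400)/2] = 21950/99425 = 0.220769…
E_income = (974/6708) / (21950/99425) = 0.6576…
0 < E_income < 1 ⇒ normal good, necessity.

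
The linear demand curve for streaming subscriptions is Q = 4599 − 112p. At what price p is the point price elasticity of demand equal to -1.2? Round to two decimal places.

Ed = −112p/(4599 − 112p). Set this equal to -1.2:
112p = 1.2·(4599 − 112p) ⇒ 112p(1 + 1.2) = 1.2·4599
p = 1.2·4599 / (112·2.2) = 22.3977…

22.40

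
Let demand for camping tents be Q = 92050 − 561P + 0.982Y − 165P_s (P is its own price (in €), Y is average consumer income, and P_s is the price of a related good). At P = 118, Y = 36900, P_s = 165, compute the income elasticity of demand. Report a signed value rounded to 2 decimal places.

1.04

At the given values, Q = 92050 − 561(118) + 0.982(36900) − 165(165) = 34862.8.
∂Q/∂Y = 0.982.
E = (0.982) × (36900/34862.8) = 1.0393…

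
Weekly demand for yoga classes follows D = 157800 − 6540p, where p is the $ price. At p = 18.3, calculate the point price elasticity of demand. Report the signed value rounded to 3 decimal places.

-3.140

dD/dp = −6540. At p = 18.3, D = 157800 − 6540(18.3) = 38118.
Ed = (dD/dp)·(p/D) = −6540 × (18.3/38118) = -3.13977…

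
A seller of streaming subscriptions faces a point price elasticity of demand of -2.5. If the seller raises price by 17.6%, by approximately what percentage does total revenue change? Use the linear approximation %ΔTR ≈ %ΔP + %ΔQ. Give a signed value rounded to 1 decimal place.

%ΔQ ≈ Ed × %ΔP = (-2.5) × (+17.6%) = -44.0000%
%ΔTR ≈ %ΔP + %ΔQ = (+17.6%) + (-44.0000%) = -26.4000%

-26.4%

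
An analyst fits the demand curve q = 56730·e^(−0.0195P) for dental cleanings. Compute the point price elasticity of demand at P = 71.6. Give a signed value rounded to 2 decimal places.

dq/dP = −0.0195·q = -273.833. At P = 71.6, q = 14042.7.
Ed = (dq/dP)·(P/q) = (-273.833) × (71.6/14042.7) = -1.3962

-1.40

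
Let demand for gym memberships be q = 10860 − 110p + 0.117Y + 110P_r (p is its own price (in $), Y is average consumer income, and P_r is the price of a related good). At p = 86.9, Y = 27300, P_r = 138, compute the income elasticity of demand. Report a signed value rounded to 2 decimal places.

0.16

At the given values, q = 10860 − 110(86.9) + 0.117(27300) + 110(138) = 19675.1.
∂q/∂Y = 0.117.
E = (0.117) × (27300/19675.1) = 0.1623…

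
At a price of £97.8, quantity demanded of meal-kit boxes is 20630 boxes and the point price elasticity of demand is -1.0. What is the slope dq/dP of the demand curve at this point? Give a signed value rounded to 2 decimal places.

-210.94

Ed = (dq/dP)·(P/q) ⇒ dq/dP = Ed·q/P = (-1.0)·20630/97.8 = -210.9406…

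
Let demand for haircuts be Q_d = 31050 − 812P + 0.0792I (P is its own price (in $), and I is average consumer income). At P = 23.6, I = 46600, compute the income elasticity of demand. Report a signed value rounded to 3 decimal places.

0.237

At the given values, Q_d = 31050 − 812(23.6) + 0.0792(46600) = 15577.52.
∂Q_d/∂I = 0.0792.
E = (0.0792) × (46600/15577.52) = 0.23692…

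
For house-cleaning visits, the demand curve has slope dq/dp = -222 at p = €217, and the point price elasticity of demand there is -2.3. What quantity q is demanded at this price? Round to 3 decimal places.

Ed = (dq/dp)·(p/q) ⇒ q = (dq/dp)·p/Ed = (-222)·217/(-2.3) = 20945.21739…

20945.217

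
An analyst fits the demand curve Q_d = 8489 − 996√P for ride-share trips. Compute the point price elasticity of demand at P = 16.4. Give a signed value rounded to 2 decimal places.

dQ_d/dP = −996/(2√P) = -122.972. At P = 16.4, Q_d = 4455.51.
Ed = (dQ_d/dP)·(P/Q_d) = (-122.972) × (16.4/4455.51) = -0.4526…

-0.45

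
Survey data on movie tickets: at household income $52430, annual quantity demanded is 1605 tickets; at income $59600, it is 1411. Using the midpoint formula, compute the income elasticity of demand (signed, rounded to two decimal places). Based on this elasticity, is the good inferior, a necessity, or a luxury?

-1.01; inferior

%ΔQ = (1411 − 1605)/[( 1605 + 1411)/2] = -194/1508 = -0.128647…
%ΔIncome = (59600 − 52430)/[( 52430 + 59600)/2] = 7170/56015 = 0.128001…
E_income = (-194/1508) / (7170/56015) = -1.0050…
E_income < 0 ⇒ inferior good.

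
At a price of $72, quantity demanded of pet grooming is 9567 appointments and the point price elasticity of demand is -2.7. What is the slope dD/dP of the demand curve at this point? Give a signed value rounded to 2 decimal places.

-358.76

Ed = (dD/dP)·(P/D) ⇒ dD/dP = Ed·D/P = (-2.7)·9567/72 = -358.7625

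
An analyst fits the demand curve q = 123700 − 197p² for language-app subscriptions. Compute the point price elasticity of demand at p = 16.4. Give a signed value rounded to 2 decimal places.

-1.50

dq/dp = −2·197·p = -6461.6. At p = 16.4, q = 70714.88.
Ed = (dq/dp)·(p/q) = (-6461.6) × (16.4/70714.88) = -1.4985…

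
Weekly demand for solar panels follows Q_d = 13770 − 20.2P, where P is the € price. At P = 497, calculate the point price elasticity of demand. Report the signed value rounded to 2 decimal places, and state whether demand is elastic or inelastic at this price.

dQ_d/dP = −20.2. At P = 497, Q_d = 13770 − 20.2(497) = 3730.6.
Ed = (dQ_d/dP)·(P/Q_d) = −20.2 × (497/3730.6) = -2.6910…
|Ed| = 2.69 > 1, so demand is elastic.

-2.69; elastic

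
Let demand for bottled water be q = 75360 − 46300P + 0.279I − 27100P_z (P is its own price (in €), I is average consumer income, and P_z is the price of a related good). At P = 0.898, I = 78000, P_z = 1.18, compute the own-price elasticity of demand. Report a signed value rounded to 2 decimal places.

-1.76

At the given values, q = 75360 − 46300(0.898) + 0.279(78000) − 27100(1.18) = 23566.6.
∂q/∂P = −46300.
E = (-46300) × (0.898/23566.6) = -1.7642…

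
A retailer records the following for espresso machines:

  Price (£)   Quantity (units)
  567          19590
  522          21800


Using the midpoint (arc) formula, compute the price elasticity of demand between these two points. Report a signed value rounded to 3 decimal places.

-1.292

%ΔQ = (21800 − 19590) / [(19590 + 21800)/2] = 2210/20695 = 0.106789…
%ΔP = (522 − 567) / [(567 + 522)/2] = -45/544.5 = -0.082644…
Arc Ed = %ΔQ / %ΔP = (2210/20695) / (-45/544.5) = -1.29214…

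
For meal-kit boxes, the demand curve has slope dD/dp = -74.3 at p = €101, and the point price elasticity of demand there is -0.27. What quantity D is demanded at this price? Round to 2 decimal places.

27793.70

Ed = (dD/dp)·(p/D) ⇒ D = (dD/dp)·p/Ed = (-74.3)·101/(-0.27) = 27793.7037…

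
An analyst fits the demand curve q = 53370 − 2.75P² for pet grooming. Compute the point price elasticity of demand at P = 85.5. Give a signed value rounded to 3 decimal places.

-1.209

dq/dP = −2·2.75·P = -470.25. At P = 85.5, q = 33266.8125.
Ed = (dq/dP)·(P/q) = (-470.25) × (85.5/33266.8125) = -1.20860…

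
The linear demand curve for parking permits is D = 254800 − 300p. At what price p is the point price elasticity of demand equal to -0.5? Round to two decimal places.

Ed = −300p/(254800 − 300p). Set this equal to -0.5:
300p = 0.5·(254800 − 300p) ⇒ 300p(1 + 0.5) = 0.5·254800
p = 0.5·254800 / (300·1.5) = 283.1111…

283.11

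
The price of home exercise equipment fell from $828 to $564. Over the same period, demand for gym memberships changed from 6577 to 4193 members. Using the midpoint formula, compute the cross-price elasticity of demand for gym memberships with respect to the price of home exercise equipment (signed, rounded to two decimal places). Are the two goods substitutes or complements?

1.17; substitutes

%ΔQ_{gym memberships} = (4193 − 6577)/avg = -2384/5385 = -0.442711…
%ΔP_{home exercise equipment} = (564 − 828)/avg = -264/696 = -0.379310…
E_cross = (-2384/5385) / (-264/696) = 1.1671…
E_cross > 0 ⇒ the goods are substitutes.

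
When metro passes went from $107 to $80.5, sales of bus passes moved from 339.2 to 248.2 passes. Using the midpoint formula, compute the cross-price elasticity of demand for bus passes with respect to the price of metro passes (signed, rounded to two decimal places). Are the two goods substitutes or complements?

%ΔQ_{bus passes} = (248.2 − 339.2)/avg = -91/293.7 = -0.309839…
%ΔP_{metro passes} = (80.5 − 107)/avg = -26.5/93.75 = -0.282666…
E_cross = (-91/293.7) / (-26.5/93.75) = 1.0961…
E_cross > 0 ⇒ the goods are substitutes.

1.10; substitutes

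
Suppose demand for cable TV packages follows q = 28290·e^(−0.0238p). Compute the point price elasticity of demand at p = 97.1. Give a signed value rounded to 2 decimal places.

-2.31

dq/dp = −0.0238·q = -66.7673. At p = 97.1, q = 2805.35.
Ed = (dq/dp)·(p/q) = (-66.7673) × (97.1/2805.35) = -2.3109…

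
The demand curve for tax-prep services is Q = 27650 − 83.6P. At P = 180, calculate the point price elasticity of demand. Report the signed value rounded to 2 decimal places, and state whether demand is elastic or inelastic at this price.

-1.19; elastic

dQ/dP = −83.6. At P = 180, Q = 27650 − 83.6(180) = 12602.
Ed = (dQ/dP)·(P/Q) = −83.6 × (180/12602) = -1.1940…
|Ed| = 1.19 > 1, so demand is elastic.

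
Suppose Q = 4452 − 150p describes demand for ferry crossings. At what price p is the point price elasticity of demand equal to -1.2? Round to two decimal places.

Ed = −150p/(4452 − 150p). Set this equal to -1.2:
150p = 1.2·(4452 − 150p) ⇒ 150p(1 + 1.2) = 1.2·4452
p = 1.2·4452 / (150·2.2) = 16.1890…

16.19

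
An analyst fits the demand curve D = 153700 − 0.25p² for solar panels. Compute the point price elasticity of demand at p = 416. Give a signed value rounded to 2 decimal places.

dD/dp = −2·0.25·p = -208. At p = 416, D = 110436.
Ed = (dD/dp)·(p/D) = (-208) × (416/110436) = -0.7835…

-0.78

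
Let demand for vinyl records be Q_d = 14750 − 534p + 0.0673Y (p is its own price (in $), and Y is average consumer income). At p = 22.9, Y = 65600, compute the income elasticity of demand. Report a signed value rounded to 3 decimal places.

0.636

At the given values, Q_d = 14750 − 534(22.9) + 0.0673(65600) = 6936.28.
∂Q_d/∂Y = 0.0673.
E = (0.0673) × (65600/6936.28) = 0.63649…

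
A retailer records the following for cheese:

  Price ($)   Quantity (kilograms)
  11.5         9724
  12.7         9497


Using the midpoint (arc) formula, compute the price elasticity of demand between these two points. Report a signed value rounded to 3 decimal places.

-0.238

%ΔQ = (9497 − 9724) / [(9724 + 9497)/2] = -227/9610.5 = -0.023619…
%ΔP = (12.7 − 11.5) / [(11.5 + 12.7)/2] = 1.2/12.1 = 0.099173…
Arc Ed = %ΔQ / %ΔP = (-227/9610.5) / (1.2/12.1) = -0.23816…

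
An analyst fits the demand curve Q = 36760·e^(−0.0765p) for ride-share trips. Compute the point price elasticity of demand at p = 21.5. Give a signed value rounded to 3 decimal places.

dQ/dp = −0.0765·Q = -542.914. At p = 21.5, Q = 7096.92.
Ed = (dQ/dp)·(p/Q) = (-542.914) × (21.5/7096.92) = -1.64475

-1.645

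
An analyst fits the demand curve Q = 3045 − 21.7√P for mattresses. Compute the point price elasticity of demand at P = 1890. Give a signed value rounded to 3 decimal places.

dQ/dP = −21.7/(2√P) = -0.249574. At P = 1890, Q = 2101.61.
Ed = (dQ/dP)·(P/Q) = (-0.249574) × (1890/2101.61) = -0.22444…

-0.224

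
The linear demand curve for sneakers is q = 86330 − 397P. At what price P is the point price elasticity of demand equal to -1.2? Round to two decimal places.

Ed = −397P/(86330 − 397P). Set this equal to -1.2:
397P = 1.2·(86330 − 397P) ⇒ 397P(1 + 1.2) = 1.2·86330
P = 1.2·86330 / (397·2.2) = 118.6123…

118.61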